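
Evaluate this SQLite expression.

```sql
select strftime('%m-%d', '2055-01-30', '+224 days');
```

First apply '+224 days': 2055-01-30 → 2055-09-11.
`%m-%d` extracts the month-day: 09-11.

09-11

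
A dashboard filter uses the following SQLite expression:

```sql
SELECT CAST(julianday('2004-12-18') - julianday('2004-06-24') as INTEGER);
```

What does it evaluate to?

177

6 days remain in June 2004 after the 24th (30 − 24).
July 2004: 31 days.
August 2004: 31 days.
September 2004: 30 days.
October 2004: 31 days.
November 2004: 30 days.
Then 18 days into December 2004.
Total: 6 + 31 + 31 + 30 + 31 + 30 + 18 = 177.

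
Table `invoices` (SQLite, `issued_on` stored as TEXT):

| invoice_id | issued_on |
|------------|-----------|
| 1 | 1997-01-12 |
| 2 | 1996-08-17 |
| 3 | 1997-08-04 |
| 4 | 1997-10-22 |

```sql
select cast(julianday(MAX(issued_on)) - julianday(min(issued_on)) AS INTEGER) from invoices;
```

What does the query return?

431

MIN = 1996-08-17, MAX = 1997-10-22.
14 days remain in August 1996 after the 17th (31 − 17).
Full months from September 1996 through September 1997 contribute their day counts.
Then 22 days into October 1997.
Total: 14 + 30 + 31 + 30 + 31 + 31 + 28 + 31 + 30 + 31 + 30 + 31 + 31 + 30 + 22 = 431.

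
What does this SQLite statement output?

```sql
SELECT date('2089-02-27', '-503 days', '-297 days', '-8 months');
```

2086-04-20

Applying '-503 days' to 2089-02-27: counting 503 days back gives 2087-10-13.
Applying '-297 days' to 2087-10-13: counting 297 days back gives 2086-12-20.
Adding -8 months to 2086-12-20 gives 2086-04-20.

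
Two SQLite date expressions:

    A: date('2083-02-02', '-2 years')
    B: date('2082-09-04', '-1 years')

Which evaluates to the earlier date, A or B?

A = 2081-02-02.
B = 2081-09-04.
A is earlier.

A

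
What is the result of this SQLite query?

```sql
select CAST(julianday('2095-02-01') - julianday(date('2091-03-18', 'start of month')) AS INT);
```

`start of month` rewinds 2091-03-18 to 2091-03-01.
30 days remain in March 2091 after the 1st (31 − 1).
Full months from April 2091 through January 2095 contribute their day counts.
Then 1 day into February 2095.
Total: 30 + 30 + 31 + 30 + 31 + 31 + 30 + 31 + 30 + 31 + 31 + 29 + 31 + 30 + 31 + 30 + 31 + 31 + 30 + 31 + 30 + 31 + 31 + 28 + 31 + 30 + 31 + 30 + 31 + 31 + 30 + 31 + 30 + 31 + 31 + 28 + 31 + 30 + 31 + 30 + 31 + 31 + 30 + 31 + 30 + 31 + 31 + 1 = 1433.

1433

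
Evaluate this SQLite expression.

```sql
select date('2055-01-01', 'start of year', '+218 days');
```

`start of year` rewinds 2055-01-01 to 2055-01-01.
Applying '+218 days' to 2055-01-01: counting 218 days forward gives 2055-08-07.

2055-08-07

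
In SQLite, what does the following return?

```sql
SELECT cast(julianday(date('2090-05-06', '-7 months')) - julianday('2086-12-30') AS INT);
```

1011

Adding -7 months to 2090-05-06 gives 2089-10-06.
1 day remains in December 2086 after the 30th (31 − 30).
Full months from January 2087 through September 2089 contribute their day counts.
Then 6 days into October 2089.
Total: 1 + 31 + 28 + 31 + 30 + 31 + 30 + 31 + 31 + 30 + 31 + 30 + 31 + 31 + 29 + 31 + 30 + 31 + 30 + 31 + 31 + 30 + 31 + 30 + 31 + 31 + 28 + 31 + 30 + 31 + 30 + 31 + 31 + 30 + 6 = 1011.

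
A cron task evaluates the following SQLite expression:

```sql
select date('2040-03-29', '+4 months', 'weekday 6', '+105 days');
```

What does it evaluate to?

2040-11-17

Adding +4 months to 2040-03-29 gives 2040-07-29.
`weekday 6` advances to the next Saturday; 2040-07-29 is a Sunday, so it moves forward to 2040-08-04.
Applying '+105 days' to 2040-08-04: counting 105 days forward gives 2040-11-17.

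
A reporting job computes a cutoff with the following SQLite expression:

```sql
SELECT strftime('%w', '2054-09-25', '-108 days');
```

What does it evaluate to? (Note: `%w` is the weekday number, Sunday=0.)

2

First apply '-108 days': 2054-09-25 → 2054-06-09.
2054-06-09 is a Tuesday; with Sunday=0 that is 2.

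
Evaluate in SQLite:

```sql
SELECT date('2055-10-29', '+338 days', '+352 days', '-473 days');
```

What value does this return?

Applying '+338 days' to 2055-10-29: counting 338 days forward gives 2056-10-01.
Applying '+352 days' to 2056-10-01: counting 352 days forward gives 2057-09-18.
Applying '-473 days' to 2057-09-18: counting 473 days back gives 2056-06-02.

2056-06-02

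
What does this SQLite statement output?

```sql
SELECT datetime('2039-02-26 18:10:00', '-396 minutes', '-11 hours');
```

396 minutes = 6h 36m; -396 minutes from 2039-02-26 18:10:00 is 2039-02-26 11:34:00.
-11 hours from 2039-02-26 11:34:00 is 2039-02-26 00:34:00.

2039-02-26 00:34:00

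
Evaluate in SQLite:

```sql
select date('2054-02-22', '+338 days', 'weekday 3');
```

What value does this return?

2055-01-27

Applying '+338 days' to 2054-02-22: counting 338 days forward gives 2055-01-26.
`weekday 3` advances to the next Wednesday; 2055-01-26 is a Tuesday, so it moves forward to 2055-01-27.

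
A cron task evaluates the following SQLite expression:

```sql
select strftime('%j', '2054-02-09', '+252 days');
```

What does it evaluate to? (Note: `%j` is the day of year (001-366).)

First apply '+252 days': 2054-02-09 → 2054-10-19.
Day-of-year for 2054-10-19: days since 2054-01-01 inclusive = 292, zero-padded to 292.

292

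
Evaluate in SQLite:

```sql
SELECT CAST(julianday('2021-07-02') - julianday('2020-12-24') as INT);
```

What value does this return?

190

7 days remain in December 2020 after the 24th (31 − 24).
Full months from January 2021 through June 2021 contribute their day counts.
Then 2 days into July 2021.
Total: 7 + 31 + 28 + 31 + 30 + 31 + 30 + 2 = 190.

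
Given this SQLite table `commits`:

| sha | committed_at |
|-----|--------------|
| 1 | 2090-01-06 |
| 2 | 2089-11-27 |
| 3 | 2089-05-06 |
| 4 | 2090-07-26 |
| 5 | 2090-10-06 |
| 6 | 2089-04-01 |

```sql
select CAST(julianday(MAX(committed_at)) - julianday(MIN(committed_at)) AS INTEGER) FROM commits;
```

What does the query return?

553

MIN = 2089-04-01, MAX = 2090-10-06.
29 days remain in April 2089 after the 1st (30 − 1).
Full months from May 2089 through September 2090 contribute their day counts.
Then 6 days into October 2090.
Total: 29 + 31 + 30 + 31 + 31 + 30 + 31 + 30 + 31 + 31 + 28 + 31 + 30 + 31 + 30 + 31 + 31 + 30 + 6 = 553.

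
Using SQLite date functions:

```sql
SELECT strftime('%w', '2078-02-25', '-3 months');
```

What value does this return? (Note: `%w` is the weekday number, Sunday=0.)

4

First apply '-3 months': 2078-02-25 → 2077-11-25.
2077-11-25 is a Thursday; with Sunday=0 that is 4.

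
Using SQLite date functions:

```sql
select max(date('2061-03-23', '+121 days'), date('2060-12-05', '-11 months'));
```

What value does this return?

2061-07-22

date('2061-03-23', '+121 days') → 2061-07-22.
date('2060-12-05', '-11 months') → 2060-01-05.
Later of the two is 2061-07-22.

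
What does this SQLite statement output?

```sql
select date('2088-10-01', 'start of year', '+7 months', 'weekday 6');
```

`start of year` rewinds 2088-10-01 to 2088-01-01.
Adding +7 months to 2088-01-01 gives 2088-08-01.
`weekday 6` advances to the next Saturday; 2088-08-01 is a Sunday, so it moves forward to 2088-08-07.

2088-08-07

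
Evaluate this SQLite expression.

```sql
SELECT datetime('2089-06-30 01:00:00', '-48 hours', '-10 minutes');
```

-48 hours from 2089-06-30 01:00:00 is 2089-06-28 01:00:00 (crosses midnight).
-10 minutes from 2089-06-28 01:00:00 is 2089-06-28 00:50:00.

2089-06-28 00:50:00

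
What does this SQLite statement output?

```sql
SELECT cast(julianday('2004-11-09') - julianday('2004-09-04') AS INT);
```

66

26 days remain in September 2004 after the 4th (30 − 4).
October 2004: 31 days.
Then 9 days into November 2004.
Total: 26 + 31 + 9 = 66.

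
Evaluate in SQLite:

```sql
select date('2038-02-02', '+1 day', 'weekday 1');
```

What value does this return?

Advancing 1 more day within February lands on 2038-02-03.
`weekday 1` advances to the next Monday; 2038-02-03 is a Wednesday, so it moves forward to 2038-02-08.

2038-02-08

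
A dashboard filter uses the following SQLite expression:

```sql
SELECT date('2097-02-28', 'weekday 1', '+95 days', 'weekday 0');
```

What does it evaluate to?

2097-06-09

`weekday 1` advances to the next Monday; 2097-02-28 is a Thursday, so it moves forward to 2097-03-04.
Applying '+95 days' to 2097-03-04: counting 95 days forward gives 2097-06-07.
`weekday 0` advances to the next Sunday; 2097-06-07 is a Friday, so it moves forward to 2097-06-09.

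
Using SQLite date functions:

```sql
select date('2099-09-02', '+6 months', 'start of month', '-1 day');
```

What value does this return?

2100-02-28

Adding +6 months to 2099-09-02 gives 2100-03-02.
`start of month` rewinds 2100-03-02 to 2100-03-01.
Going back 1 day from 2100-03-01 reaches 2100-02-28 (last day of February, 28 days).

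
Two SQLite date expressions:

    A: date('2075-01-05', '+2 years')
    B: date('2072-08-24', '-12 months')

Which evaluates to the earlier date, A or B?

A = 2077-01-05.
B = 2071-08-24.
B is earlier.

B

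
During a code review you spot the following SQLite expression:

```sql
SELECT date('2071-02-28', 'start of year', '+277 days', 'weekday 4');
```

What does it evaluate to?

2071-10-08

`start of year` rewinds 2071-02-28 to 2071-01-01.
Applying '+277 days' to 2071-01-01: counting 277 days forward gives 2071-10-05.
`weekday 4` advances to the next Thursday; 2071-10-05 is a Monday, so it moves forward to 2071-10-08.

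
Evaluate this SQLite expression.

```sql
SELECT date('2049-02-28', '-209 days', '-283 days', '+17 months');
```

2049-03-25

Applying '-209 days' to 2049-02-28: counting 209 days back gives 2048-08-03.
Applying '-283 days' to 2048-08-03: counting 283 days back gives 2047-10-25.
Adding +17 months to 2047-10-25 gives 2049-03-25.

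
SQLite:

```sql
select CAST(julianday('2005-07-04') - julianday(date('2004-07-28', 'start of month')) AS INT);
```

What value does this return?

368

`start of month` rewinds 2004-07-28 to 2004-07-01.
30 days remain in July 2004 after the 1st (31 − 1).
Full months from August 2004 through June 2005 contribute their day counts.
Then 4 days into July 2005.
Total: 30 + 31 + 30 + 31 + 30 + 31 + 31 + 28 + 31 + 30 + 31 + 30 + 4 = 368.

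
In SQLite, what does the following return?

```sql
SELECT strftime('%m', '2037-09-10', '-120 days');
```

First apply '-120 days': 2037-09-10 → 2037-05-13.
`%m` extracts the 2-digit month (01-12): 05.

05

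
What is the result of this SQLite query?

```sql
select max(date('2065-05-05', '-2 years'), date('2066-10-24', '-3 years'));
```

2063-10-24

date('2065-05-05', '-2 years') → 2063-05-05.
date('2066-10-24', '-3 years') → 2063-10-24.
Later of the two is 2063-10-24.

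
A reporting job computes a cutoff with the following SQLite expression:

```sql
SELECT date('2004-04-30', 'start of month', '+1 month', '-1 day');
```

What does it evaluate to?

`start of month` rewinds 2004-04-30 to 2004-04-01.
Adding +1 month to 2004-04-01 gives 2004-05-01.
Going back 1 day from 2004-05-01 reaches 2004-04-30 (last day of April, 30 days).

2004-04-30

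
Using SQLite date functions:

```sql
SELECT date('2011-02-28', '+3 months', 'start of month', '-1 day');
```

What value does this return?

2011-04-30

Adding +3 months to 2011-02-28 gives 2011-05-28.
`start of month` rewinds 2011-05-28 to 2011-05-01.
Going back 1 day from 2011-05-01 reaches 2011-04-30 (last day of April, 30 days).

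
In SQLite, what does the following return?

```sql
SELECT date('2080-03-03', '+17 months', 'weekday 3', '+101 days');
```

Adding +17 months to 2080-03-03 gives 2081-08-03.
`weekday 3` advances to the next Wednesday; 2081-08-03 is a Sunday, so it moves forward to 2081-08-06.
Applying '+101 days' to 2081-08-06: counting 101 days forward gives 2081-11-15.

2081-11-15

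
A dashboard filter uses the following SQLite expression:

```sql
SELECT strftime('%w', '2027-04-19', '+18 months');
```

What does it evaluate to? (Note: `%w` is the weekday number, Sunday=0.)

4

First apply '+18 months': 2027-04-19 → 2028-10-19.
2028-10-19 is a Thursday; with Sunday=0 that is 4.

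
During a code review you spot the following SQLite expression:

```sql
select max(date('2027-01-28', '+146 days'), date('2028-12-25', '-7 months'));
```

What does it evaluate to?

2028-05-25

date('2027-01-28', '+146 days') → 2027-06-23.
date('2028-12-25', '-7 months') → 2028-05-25.
Later of the two is 2028-05-25.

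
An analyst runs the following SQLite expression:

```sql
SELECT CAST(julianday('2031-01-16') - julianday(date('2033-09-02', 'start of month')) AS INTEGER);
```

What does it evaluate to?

-959

`start of month` rewinds 2033-09-02 to 2033-09-01.
15 days remain in January 2031 after the 16th (31 − 16).
Full months from February 2031 through August 2033 contribute their day counts.
Then 1 day into September 2033.
Total: 15 + 28 + 31 + 30 + 31 + 30 + 31 + 31 + 30 + 31 + 30 + 31 + 31 + 29 + 31 + 30 + 31 + 30 + 31 + 31 + 30 + 31 + 30 + 31 + 31 + 28 + 31 + 30 + 31 + 30 + 31 + 31 + 1 = 959.
The subtraction is earlier − later, so the result is −959 → -959.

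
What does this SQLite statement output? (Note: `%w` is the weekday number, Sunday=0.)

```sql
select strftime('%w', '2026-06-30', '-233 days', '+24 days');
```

3

First apply '-233 days', '+24 days': 2026-06-30 → 2025-12-03.
2025-12-03 is a Wednesday; with Sunday=0 that is 3.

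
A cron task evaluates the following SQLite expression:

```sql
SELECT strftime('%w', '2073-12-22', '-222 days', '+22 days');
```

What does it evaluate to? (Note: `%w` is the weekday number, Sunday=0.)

1

First apply '-222 days', '+22 days': 2073-12-22 → 2073-06-05.
2073-06-05 is a Monday; with Sunday=0 that is 1.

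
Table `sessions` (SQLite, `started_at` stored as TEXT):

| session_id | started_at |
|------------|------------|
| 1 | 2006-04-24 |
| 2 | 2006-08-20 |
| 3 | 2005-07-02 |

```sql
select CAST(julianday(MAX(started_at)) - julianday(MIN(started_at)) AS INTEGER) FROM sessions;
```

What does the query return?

MIN = 2005-07-02, MAX = 2006-08-20.
29 days remain in July 2005 after the 2nd (31 − 2).
Full months from August 2005 through July 2006 contribute their day counts.
Then 20 days into August 2006.
Total: 29 + 31 + 30 + 31 + 30 + 31 + 31 + 28 + 31 + 30 + 31 + 30 + 31 + 20 = 414.

414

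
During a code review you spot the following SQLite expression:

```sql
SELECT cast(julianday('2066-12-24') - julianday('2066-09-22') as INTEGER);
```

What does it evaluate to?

8 days remain in September 2066 after the 22nd (30 − 22).
October 2066: 31 days.
November 2066: 30 days.
Then 24 days into December 2066.
Total: 8 + 31 + 30 + 24 = 93.

93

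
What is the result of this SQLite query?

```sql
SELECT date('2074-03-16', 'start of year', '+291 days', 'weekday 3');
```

2074-10-24

`start of year` rewinds 2074-03-16 to 2074-01-01.
Applying '+291 days' to 2074-01-01: counting 291 days forward gives 2074-10-19.
`weekday 3` advances to the next Wednesday; 2074-10-19 is a Friday, so it moves forward to 2074-10-24.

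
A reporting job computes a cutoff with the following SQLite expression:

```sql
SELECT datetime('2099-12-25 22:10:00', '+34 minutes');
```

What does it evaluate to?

+34 minutes from 2099-12-25 22:10:00 is 2099-12-25 22:44:00.

2099-12-25 22:44:00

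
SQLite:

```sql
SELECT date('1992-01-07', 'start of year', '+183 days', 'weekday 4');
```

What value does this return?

`start of year` rewinds 1992-01-07 to 1992-01-01.
Applying '+183 days' to 1992-01-01: counting 183 days forward gives 1992-07-02.
`weekday 4` advances to the next Thursday; 1992-07-02 is already a Thursday, so it stays at 1992-07-02.

1992-07-02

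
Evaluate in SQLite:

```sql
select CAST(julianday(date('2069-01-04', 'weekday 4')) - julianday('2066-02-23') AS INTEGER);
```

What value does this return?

1052

`weekday 4` advances to the next Thursday; 2069-01-04 is a Friday, so it moves forward to 2069-01-10.
5 days remain in February 2066 after the 23rd (28 − 23).
Full months from March 2066 through December 2068 contribute their day counts.
Then 10 days into January 2069.
Total: 5 + 31 + 30 + 31 + 30 + 31 + 31 + 30 + 31 + 30 + 31 + 31 + 28 + 31 + 30 + 31 + 30 + 31 + 31 + 30 + 31 + 30 + 31 + 31 + 29 + 31 + 30 + 31 + 30 + 31 + 31 + 30 + 31 + 30 + 31 + 10 = 1052.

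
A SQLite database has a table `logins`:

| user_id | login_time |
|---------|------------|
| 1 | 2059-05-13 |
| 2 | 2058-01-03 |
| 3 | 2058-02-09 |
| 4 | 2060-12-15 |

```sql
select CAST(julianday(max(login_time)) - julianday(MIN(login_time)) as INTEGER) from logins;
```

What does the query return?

1077

MIN = 2058-01-03, MAX = 2060-12-15.
28 days remain in January 2058 after the 3rd (31 − 3).
Full months from February 2058 through November 2060 contribute their day counts.
Then 15 days into December 2060.
Total: 28 + 28 + 31 + 30 + 31 + 30 + 31 + 31 + 30 + 31 + 30 + 31 + 31 + 28 + 31 + 30 + 31 + 30 + 31 + 31 + 30 + 31 + 30 + 31 + 31 + 29 + 31 + 30 + 31 + 30 + 31 + 31 + 30 + 31 + 30 + 15 = 1077.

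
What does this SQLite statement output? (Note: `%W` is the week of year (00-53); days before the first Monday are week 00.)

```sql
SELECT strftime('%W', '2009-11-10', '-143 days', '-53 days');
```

17

First apply '-143 days', '-53 days': 2009-11-10 → 2009-04-28.
2009-04-28 is a Tuesday. SQLite's %W counts Mondays since the year started; the result is 17.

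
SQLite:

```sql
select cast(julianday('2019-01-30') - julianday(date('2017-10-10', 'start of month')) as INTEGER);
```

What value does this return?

486

`start of month` rewinds 2017-10-10 to 2017-10-01.
30 days remain in October 2017 after the 1st (31 − 1).
Full months from November 2017 through December 2018 contribute their day counts.
Then 30 days into January 2019.
Total: 30 + 30 + 31 + 31 + 28 + 31 + 30 + 31 + 30 + 31 + 31 + 30 + 31 + 30 + 31 + 30 = 486.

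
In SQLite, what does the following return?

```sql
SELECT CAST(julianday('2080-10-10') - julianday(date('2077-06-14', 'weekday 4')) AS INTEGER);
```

`weekday 4` advances to the next Thursday; 2077-06-14 is a Monday, so it moves forward to 2077-06-17.
13 days remain in June 2077 after the 17th (30 − 17).
Full months from July 2077 through September 2080 contribute their day counts.
Then 10 days into October 2080.
Total: 13 + 31 + 31 + 30 + 31 + 30 + 31 + 31 + 28 + 31 + 30 + 31 + 30 + 31 + 31 + 30 + 31 + 30 + 31 + 31 + 28 + 31 + 30 + 31 + 30 + 31 + 31 + 30 + 31 + 30 + 31 + 31 + 29 + 31 + 30 + 31 + 30 + 31 + 31 + 30 + 10 = 1211.

1211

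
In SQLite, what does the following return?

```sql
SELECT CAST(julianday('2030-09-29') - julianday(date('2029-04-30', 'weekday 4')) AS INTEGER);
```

`weekday 4` advances to the next Thursday; 2029-04-30 is a Monday, so it moves forward to 2029-05-03.
28 days remain in May 2029 after the 3rd (31 − 3).
Full months from June 2029 through August 2030 contribute their day counts.
Then 29 days into September 2030.
Total: 28 + 30 + 31 + 31 + 30 + 31 + 30 + 31 + 31 + 28 + 31 + 30 + 31 + 30 + 31 + 31 + 29 = 514.

514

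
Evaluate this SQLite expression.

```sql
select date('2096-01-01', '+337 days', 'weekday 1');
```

2096-12-03

Applying '+337 days' to 2096-01-01: counting 337 days forward gives 2096-12-03.
`weekday 1` advances to the next Monday; 2096-12-03 is already a Monday, so it stays at 2096-12-03.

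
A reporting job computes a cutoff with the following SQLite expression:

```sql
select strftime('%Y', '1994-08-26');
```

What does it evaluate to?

1994

`%Y` extracts the 4-digit year: 1994.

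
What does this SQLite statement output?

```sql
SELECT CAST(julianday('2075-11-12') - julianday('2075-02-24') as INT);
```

261

4 days remain in February 2075 after the 24th (28 − 24).
Full months from March 2075 through October 2075 contribute their day counts.
Then 12 days into November 2075.
Total: 4 + 31 + 30 + 31 + 30 + 31 + 31 + 30 + 31 + 12 = 261.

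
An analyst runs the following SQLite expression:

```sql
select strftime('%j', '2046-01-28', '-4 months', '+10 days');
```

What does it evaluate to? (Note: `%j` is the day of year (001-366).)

281

First apply '-4 months', '+10 days': 2046-01-28 → 2045-10-08.
Day-of-year for 2045-10-08: days since 2045-01-01 inclusive = 281, zero-padded to 281.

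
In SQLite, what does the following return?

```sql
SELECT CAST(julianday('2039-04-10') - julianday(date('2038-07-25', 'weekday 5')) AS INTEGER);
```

`weekday 5` advances to the next Friday; 2038-07-25 is a Sunday, so it moves forward to 2038-07-30.
1 day remains in July 2038 after the 30th (31 − 30).
Full months from August 2038 through March 2039 contribute their day counts.
Then 10 days into April 2039.
Total: 1 + 31 + 30 + 31 + 30 + 31 + 31 + 28 + 31 + 10 = 254.

254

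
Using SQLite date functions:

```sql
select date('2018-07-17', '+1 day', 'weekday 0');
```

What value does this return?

2018-07-22

Advancing 1 more day within July lands on 2018-07-18.
`weekday 0` advances to the next Sunday; 2018-07-18 is a Wednesday, so it moves forward to 2018-07-22.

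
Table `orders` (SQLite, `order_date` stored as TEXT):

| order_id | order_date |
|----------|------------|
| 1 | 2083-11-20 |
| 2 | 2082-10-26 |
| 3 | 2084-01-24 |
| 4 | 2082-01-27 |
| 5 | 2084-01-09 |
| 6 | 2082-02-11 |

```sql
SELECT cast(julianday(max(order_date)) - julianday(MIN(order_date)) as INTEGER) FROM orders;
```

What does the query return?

727

MIN = 2082-01-27, MAX = 2084-01-24.
4 days remain in January 2082 after the 27th (31 − 27).
Full months from February 2082 through December 2083 contribute their day counts.
Then 24 days into January 2084.
Total: 4 + 28 + 31 + 30 + 31 + 30 + 31 + 31 + 30 + 31 + 30 + 31 + 31 + 28 + 31 + 30 + 31 + 30 + 31 + 31 + 30 + 31 + 30 + 31 + 24 = 727.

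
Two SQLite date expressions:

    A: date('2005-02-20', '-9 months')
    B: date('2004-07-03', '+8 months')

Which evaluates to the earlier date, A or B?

A = 2004-05-20.
B = 2005-03-03.
A is earlier.

A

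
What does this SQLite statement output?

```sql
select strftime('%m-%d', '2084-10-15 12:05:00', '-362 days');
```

10-19

First apply '-362 days': 2084-10-15 12:05:00 → 2083-10-19 12:05:00.
`%m-%d` extracts the month-day: 10-19.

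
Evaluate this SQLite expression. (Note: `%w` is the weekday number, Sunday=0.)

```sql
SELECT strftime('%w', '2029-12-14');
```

2029-12-14 is a Friday; with Sunday=0 that is 5.

5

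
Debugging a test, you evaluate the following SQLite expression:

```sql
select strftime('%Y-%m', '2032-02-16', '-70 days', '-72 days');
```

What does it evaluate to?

First apply '-70 days', '-72 days': 2032-02-16 → 2031-09-27.
`%Y-%m` extracts the year-month: 2031-09.

2031-09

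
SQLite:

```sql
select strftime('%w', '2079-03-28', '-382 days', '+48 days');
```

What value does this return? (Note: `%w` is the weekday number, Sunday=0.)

First apply '-382 days', '+48 days': 2079-03-28 → 2078-04-28.
2078-04-28 is a Thursday; with Sunday=0 that is 4.

4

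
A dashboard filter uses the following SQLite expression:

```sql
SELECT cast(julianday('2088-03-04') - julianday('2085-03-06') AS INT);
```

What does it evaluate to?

1094

25 days remain in March 2085 after the 6th (31 − 6).
Full months from April 2085 through February 2088 contribute their day counts.
Then 4 days into March 2088.
Total: 25 + 30 + 31 + 30 + 31 + 31 + 30 + 31 + 30 + 31 + 31 + 28 + 31 + 30 + 31 + 30 + 31 + 31 + 30 + 31 + 30 + 31 + 31 + 28 + 31 + 30 + 31 + 30 + 31 + 31 + 30 + 31 + 30 + 31 + 31 + 29 + 4 = 1094.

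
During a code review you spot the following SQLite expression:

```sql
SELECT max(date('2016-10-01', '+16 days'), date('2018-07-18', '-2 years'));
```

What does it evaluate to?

2016-10-17

date('2016-10-01', '+16 days') → 2016-10-17.
date('2018-07-18', '-2 years') → 2016-07-18.
Later of the two is 2016-10-17.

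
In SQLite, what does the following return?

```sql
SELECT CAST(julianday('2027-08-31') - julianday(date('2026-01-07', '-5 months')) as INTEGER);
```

754

Adding -5 months to 2026-01-07 gives 2025-08-07.
24 days remain in August 2025 after the 7th (31 − 7).
Full months from September 2025 through July 2027 contribute their day counts.
Then 31 days into August 2027.
Total: 24 + 30 + 31 + 30 + 31 + 31 + 28 + 31 + 30 + 31 + 30 + 31 + 31 + 30 + 31 + 30 + 31 + 31 + 28 + 31 + 30 + 31 + 30 + 31 + 31 = 754.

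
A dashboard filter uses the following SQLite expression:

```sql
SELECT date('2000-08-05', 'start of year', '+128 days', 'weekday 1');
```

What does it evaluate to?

`start of year` rewinds 2000-08-05 to 2000-01-01.
Applying '+128 days' to 2000-01-01: counting 128 days forward gives 2000-05-08.
`weekday 1` advances to the next Monday; 2000-05-08 is already a Monday, so it stays at 2000-05-08.

2000-05-08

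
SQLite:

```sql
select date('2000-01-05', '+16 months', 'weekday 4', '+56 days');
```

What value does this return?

2001-07-05

Adding +16 months to 2000-01-05 gives 2001-05-05.
`weekday 4` advances to the next Thursday; 2001-05-05 is a Saturday, so it moves forward to 2001-05-10.
Applying '+56 days' to 2001-05-10: counting 56 days forward gives 2001-07-05.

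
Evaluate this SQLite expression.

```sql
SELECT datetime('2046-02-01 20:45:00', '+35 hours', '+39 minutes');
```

2046-02-03 08:24:00

+35 hours from 2046-02-01 20:45:00 is 2046-02-03 07:45:00 (crosses midnight).
+39 minutes from 2046-02-03 07:45:00 is 2046-02-03 08:24:00.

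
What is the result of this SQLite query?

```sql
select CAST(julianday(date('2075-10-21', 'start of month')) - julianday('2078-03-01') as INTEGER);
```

`start of month` rewinds 2075-10-21 to 2075-10-01.
30 days remain in October 2075 after the 1st (31 − 1).
Full months from November 2075 through February 2078 contribute their day counts.
Then 1 day into March 2078.
Total: 30 + 30 + 31 + 31 + 29 + 31 + 30 + 31 + 30 + 31 + 31 + 30 + 31 + 30 + 31 + 31 + 28 + 31 + 30 + 31 + 30 + 31 + 31 + 30 + 31 + 30 + 31 + 31 + 28 + 1 = 882.
The subtraction is earlier − later, so the result is −882 → -882.

-882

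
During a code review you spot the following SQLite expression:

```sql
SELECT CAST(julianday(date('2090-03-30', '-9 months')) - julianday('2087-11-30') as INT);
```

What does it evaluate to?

Adding -9 months to 2090-03-30 gives 2089-06-30.
0 days remain in November 2087 after the 30th (30 − 30).
Full months from December 2087 through May 2089 contribute their day counts.
Then 30 days into June 2089.
Total: 0 + 31 + 31 + 29 + 31 + 30 + 31 + 30 + 31 + 31 + 30 + 31 + 30 + 31 + 31 + 28 + 31 + 30 + 31 + 30 = 578.

578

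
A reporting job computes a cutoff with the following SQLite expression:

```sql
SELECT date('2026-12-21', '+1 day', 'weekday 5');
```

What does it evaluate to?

Advancing 1 more day within December lands on 2026-12-22.
`weekday 5` advances to the next Friday; 2026-12-22 is a Tuesday, so it moves forward to 2026-12-25.

2026-12-25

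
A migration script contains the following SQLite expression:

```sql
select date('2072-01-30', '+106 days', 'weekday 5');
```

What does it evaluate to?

2072-05-20

Applying '+106 days' to 2072-01-30: counting 106 days forward gives 2072-05-15.
`weekday 5` advances to the next Friday; 2072-05-15 is a Sunday, so it moves forward to 2072-05-20.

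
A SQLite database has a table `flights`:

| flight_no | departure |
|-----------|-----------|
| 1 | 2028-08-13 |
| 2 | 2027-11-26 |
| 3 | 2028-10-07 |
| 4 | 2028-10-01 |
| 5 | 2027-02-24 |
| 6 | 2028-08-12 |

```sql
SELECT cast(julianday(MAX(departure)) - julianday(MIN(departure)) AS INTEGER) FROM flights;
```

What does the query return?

MIN = 2027-02-24, MAX = 2028-10-07.
4 days remain in February 2027 after the 24th (28 − 24).
Full months from March 2027 through September 2028 contribute their day counts.
Then 7 days into October 2028.
Total: 4 + 31 + 30 + 31 + 30 + 31 + 31 + 30 + 31 + 30 + 31 + 31 + 29 + 31 + 30 + 31 + 30 + 31 + 31 + 30 + 7 = 591.

591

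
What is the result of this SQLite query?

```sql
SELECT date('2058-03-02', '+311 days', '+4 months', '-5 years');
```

2054-05-07

Applying '+311 days' to 2058-03-02: counting 311 days forward gives 2059-01-07.
Adding +4 months to 2059-01-07 gives 2059-05-07.
Adding -5 years to 2059-05-07 gives 2054-05-07.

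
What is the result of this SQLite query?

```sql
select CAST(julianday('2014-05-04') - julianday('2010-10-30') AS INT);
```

1282

1 day remains in October 2010 after the 30th (31 − 30).
Full months from November 2010 through April 2014 contribute their day counts.
Then 4 days into May 2014.
Total: 1 + 30 + 31 + 31 + 28 + 31 + 30 + 31 + 30 + 31 + 31 + 30 + 31 + 30 + 31 + 31 + 29 + 31 + 30 + 31 + 30 + 31 + 31 + 30 + 31 + 30 + 31 + 31 + 28 + 31 + 30 + 31 + 30 + 31 + 31 + 30 + 31 + 30 + 31 + 31 + 28 + 31 + 30 + 4 = 1282.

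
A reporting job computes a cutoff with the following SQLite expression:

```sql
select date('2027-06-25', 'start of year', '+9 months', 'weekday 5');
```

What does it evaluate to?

`start of year` rewinds 2027-06-25 to 2027-01-01.
Adding +9 months to 2027-01-01 gives 2027-10-01.
`weekday 5` advances to the next Friday; 2027-10-01 is already a Friday, so it stays at 2027-10-01.

2027-10-01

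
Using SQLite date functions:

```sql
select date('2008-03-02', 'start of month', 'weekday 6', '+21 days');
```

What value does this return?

`start of month` rewinds 2008-03-02 to 2008-03-01.
`weekday 6` advances to the next Saturday; 2008-03-01 is already a Saturday, so it stays at 2008-03-01.
Advancing 21 more days within March lands on 2008-03-22.

2008-03-22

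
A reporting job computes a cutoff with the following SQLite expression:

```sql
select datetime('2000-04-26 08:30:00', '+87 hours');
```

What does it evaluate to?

2000-04-29 23:30:00

+87 hours from 2000-04-26 08:30:00 is 2000-04-29 23:30:00 (crosses midnight).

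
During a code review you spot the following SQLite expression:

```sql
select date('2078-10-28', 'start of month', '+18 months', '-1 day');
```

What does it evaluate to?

2080-03-31

`start of month` rewinds 2078-10-28 to 2078-10-01.
Adding +18 months to 2078-10-01 gives 2080-04-01.
Going back 1 day from 2080-04-01 reaches 2080-03-31 (last day of March, 31 days).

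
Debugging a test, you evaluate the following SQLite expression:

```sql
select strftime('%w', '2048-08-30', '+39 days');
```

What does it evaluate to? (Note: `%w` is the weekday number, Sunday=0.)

First apply '+39 days': 2048-08-30 → 2048-10-08.
2048-10-08 is a Thursday; with Sunday=0 that is 4.

4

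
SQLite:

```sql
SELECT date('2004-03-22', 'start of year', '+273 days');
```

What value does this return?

2004-09-30

`start of year` rewinds 2004-03-22 to 2004-01-01.
Applying '+273 days' to 2004-01-01: counting 273 days forward gives 2004-09-30.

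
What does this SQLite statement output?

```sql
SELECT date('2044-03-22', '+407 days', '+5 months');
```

2045-10-03

Applying '+407 days' to 2044-03-22: counting 407 days forward gives 2045-05-03.
Adding +5 months to 2045-05-03 gives 2045-10-03.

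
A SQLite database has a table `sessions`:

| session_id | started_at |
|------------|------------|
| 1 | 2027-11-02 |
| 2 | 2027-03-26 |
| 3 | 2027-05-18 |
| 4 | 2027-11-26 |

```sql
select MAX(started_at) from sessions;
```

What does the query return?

2027-11-26

MAX over {2027-03-26, 2027-05-18, 2027-11-02, 2027-11-26}.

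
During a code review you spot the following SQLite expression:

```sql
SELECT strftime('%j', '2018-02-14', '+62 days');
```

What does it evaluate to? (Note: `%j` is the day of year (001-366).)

First apply '+62 days': 2018-02-14 → 2018-04-17.
Day-of-year for 2018-04-17: days since 2018-01-01 inclusive = 107, zero-padded to 107.

107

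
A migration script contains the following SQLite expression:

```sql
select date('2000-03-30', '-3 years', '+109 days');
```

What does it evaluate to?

Adding -3 years to 2000-03-30 gives 1997-03-30.
Applying '+109 days' to 1997-03-30: counting 109 days forward gives 1997-07-17.

1997-07-17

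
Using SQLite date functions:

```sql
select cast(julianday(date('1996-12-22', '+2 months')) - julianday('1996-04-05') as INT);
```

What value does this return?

323

Adding +2 months to 1996-12-22 gives 1997-02-22.
25 days remain in April 1996 after the 5th (30 − 5).
Full months from May 1996 through January 1997 contribute their day counts.
Then 22 days into February 1997.
Total: 25 + 31 + 30 + 31 + 31 + 30 + 31 + 30 + 31 + 31 + 22 = 323.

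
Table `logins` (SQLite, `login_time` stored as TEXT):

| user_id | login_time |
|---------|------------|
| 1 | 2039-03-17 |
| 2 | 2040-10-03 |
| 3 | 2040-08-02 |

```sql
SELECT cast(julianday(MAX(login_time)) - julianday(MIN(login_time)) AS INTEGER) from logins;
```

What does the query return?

566

MIN = 2039-03-17, MAX = 2040-10-03.
14 days remain in March 2039 after the 17th (31 − 17).
Full months from April 2039 through September 2040 contribute their day counts.
Then 3 days into October 2040.
Total: 14 + 30 + 31 + 30 + 31 + 31 + 30 + 31 + 30 + 31 + 31 + 29 + 31 + 30 + 31 + 30 + 31 + 31 + 30 + 3 = 566.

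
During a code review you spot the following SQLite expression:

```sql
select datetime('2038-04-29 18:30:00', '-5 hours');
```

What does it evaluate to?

-5 hours from 2038-04-29 18:30:00 is 2038-04-29 13:30:00.

2038-04-29 13:30:00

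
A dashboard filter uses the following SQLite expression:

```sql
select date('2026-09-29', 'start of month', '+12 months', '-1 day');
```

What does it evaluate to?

2027-08-31

`start of month` rewinds 2026-09-29 to 2026-09-01.
Adding +12 months to 2026-09-01 gives 2027-09-01.
Going back 1 day from 2027-09-01 reaches 2027-08-31 (last day of August, 31 days).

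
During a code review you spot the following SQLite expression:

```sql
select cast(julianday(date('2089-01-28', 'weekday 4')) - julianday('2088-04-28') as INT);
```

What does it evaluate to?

281

`weekday 4` advances to the next Thursday; 2089-01-28 is a Friday, so it moves forward to 2089-02-03.
2 days remain in April 2088 after the 28th (30 − 28).
Full months from May 2088 through January 2089 contribute their day counts.
Then 3 days into February 2089.
Total: 2 + 31 + 30 + 31 + 31 + 30 + 31 + 30 + 31 + 31 + 3 = 281.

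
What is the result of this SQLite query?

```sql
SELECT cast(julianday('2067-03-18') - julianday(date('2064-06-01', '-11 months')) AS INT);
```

1356

Adding -11 months to 2064-06-01 gives 2063-07-01.
30 days remain in July 2063 after the 1st (31 − 1).
Full months from August 2063 through February 2067 contribute their day counts.
Then 18 days into March 2067.
Total: 30 + 31 + 30 + 31 + 30 + 31 + 31 + 29 + 31 + 30 + 31 + 30 + 31 + 31 + 30 + 31 + 30 + 31 + 31 + 28 + 31 + 30 + 31 + 30 + 31 + 31 + 30 + 31 + 30 + 31 + 31 + 28 + 31 + 30 + 31 + 30 + 31 + 31 + 30 + 31 + 30 + 31 + 31 + 28 + 18 = 1356.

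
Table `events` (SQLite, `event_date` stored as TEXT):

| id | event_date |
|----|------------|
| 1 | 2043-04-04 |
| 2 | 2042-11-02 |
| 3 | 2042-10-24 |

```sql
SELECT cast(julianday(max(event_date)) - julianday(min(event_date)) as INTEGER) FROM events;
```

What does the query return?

162

MIN = 2042-10-24, MAX = 2043-04-04.
7 days remain in October 2042 after the 24th (31 − 24).
November 2042: 30 days.
December 2042: 31 days.
January 2043: 31 days.
February 2043: 28 days.
March 2043: 31 days.
Then 4 days into April 2043.
Total: 7 + 30 + 31 + 31 + 28 + 31 + 4 = 162.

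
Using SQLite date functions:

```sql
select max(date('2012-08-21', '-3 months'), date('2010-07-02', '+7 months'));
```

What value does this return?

2012-05-21

date('2012-08-21', '-3 months') → 2012-05-21.
date('2010-07-02', '+7 months') → 2011-02-02.
Later of the two is 2012-05-21.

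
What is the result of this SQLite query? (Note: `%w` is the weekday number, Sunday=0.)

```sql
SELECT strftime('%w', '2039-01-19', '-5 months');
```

First apply '-5 months': 2039-01-19 → 2038-08-19.
2038-08-19 is a Thursday; with Sunday=0 that is 4.

4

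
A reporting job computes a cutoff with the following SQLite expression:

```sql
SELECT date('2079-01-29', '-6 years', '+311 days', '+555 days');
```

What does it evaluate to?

Adding -6 years to 2079-01-29 gives 2073-01-29.
Applying '+311 days' to 2073-01-29: counting 311 days forward gives 2073-12-06.
Applying '+555 days' to 2073-12-06: counting 555 days forward gives 2075-06-14.

2075-06-14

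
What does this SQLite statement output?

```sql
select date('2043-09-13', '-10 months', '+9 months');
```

2043-08-13

Adding -10 months to 2043-09-13 gives 2042-11-13.
Adding +9 months to 2042-11-13 gives 2043-08-13.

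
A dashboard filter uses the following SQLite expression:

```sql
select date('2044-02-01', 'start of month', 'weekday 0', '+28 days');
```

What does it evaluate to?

`start of month` rewinds 2044-02-01 to 2044-02-01.
`weekday 0` advances to the next Sunday; 2044-02-01 is a Monday, so it moves forward to 2044-02-07.
February 2044 has 29 days; 22 remain after the 7th, so 23 days reach 2044-03-01.
Advancing 5 more days within March lands on 2044-03-06.

2044-03-06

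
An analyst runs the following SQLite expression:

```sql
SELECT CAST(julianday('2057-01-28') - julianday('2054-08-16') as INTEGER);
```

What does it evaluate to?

896

15 days remain in August 2054 after the 16th (31 − 16).
Full months from September 2054 through December 2056 contribute their day counts.
Then 28 days into January 2057.
Total: 15 + 30 + 31 + 30 + 31 + 31 + 28 + 31 + 30 + 31 + 30 + 31 + 31 + 30 + 31 + 30 + 31 + 31 + 29 + 31 + 30 + 31 + 30 + 31 + 31 + 30 + 31 + 30 + 31 + 28 = 896.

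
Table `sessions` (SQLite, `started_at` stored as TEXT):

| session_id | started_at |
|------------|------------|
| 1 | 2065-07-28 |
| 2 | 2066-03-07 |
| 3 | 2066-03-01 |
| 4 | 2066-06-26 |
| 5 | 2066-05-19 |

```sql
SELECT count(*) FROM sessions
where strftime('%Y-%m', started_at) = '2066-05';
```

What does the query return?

1

Rows with year-month 2066-05: 2066-05-19 → 1.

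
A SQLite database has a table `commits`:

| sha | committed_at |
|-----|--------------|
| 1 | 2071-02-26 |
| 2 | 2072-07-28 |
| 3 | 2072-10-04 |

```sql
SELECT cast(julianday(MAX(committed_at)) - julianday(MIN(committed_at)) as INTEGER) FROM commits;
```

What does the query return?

MIN = 2071-02-26, MAX = 2072-10-04.
2 days remain in February 2071 after the 26th (28 − 26).
Full months from March 2071 through September 2072 contribute their day counts.
Then 4 days into October 2072.
Total: 2 + 31 + 30 + 31 + 30 + 31 + 31 + 30 + 31 + 30 + 31 + 31 + 29 + 31 + 30 + 31 + 30 + 31 + 31 + 30 + 4 = 586.

586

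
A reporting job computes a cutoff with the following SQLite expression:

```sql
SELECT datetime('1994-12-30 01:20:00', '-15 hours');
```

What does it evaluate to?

-15 hours from 1994-12-30 01:20:00 is 1994-12-29 10:20:00 (crosses midnight).

1994-12-29 10:20:00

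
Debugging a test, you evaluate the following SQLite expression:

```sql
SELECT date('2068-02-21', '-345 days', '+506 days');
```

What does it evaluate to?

Applying '-345 days' to 2068-02-21: counting 345 days back gives 2067-03-13.
Applying '+506 days' to 2067-03-13: counting 506 days forward gives 2068-07-31.

2068-07-31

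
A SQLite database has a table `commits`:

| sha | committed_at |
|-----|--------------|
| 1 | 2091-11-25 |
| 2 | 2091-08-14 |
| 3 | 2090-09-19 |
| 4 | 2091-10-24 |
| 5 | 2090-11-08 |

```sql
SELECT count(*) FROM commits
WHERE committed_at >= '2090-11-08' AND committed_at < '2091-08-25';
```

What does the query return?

2

Rows in [2090-11-08, 2091-08-25): 2091-08-14, 2090-11-08 → 2 rows.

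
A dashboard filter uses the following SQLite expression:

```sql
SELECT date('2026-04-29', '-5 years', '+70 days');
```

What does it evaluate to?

Adding -5 years to 2026-04-29 gives 2021-04-29.
Applying '+70 days' to 2021-04-29: counting 70 days forward gives 2021-07-08.

2021-07-08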